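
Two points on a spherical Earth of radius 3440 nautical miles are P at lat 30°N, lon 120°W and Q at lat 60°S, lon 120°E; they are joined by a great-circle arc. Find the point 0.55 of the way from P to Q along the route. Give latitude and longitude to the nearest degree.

≈ lat 31°S, lon 159°W

Write both endpoints as unit vectors p₁, p₂ with components (cos φ cos λ, cos φ sin λ, sin φ).
The central angle between the endpoints is δ = arccos(p₁·p₂) ≈ 2.278 rad (130.5°).
Interpolate at f = 0.55 with slerp weights a = sin((1−f)δ)/sin δ ≈ 1.124, b = sin(fδ)/sin δ ≈ 1.249.
p = a·p₁ + b·p₂ ≈ (-0.799, -0.302, -0.520); φ = arcsin(p_z) ≈ -31.32°, λ = atan2(p_y, p_x) ≈ -159.29°.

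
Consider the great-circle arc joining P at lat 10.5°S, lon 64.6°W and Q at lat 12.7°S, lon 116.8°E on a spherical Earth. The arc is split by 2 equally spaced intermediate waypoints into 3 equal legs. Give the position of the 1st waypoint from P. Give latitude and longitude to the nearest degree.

≈ lat 63°S, lon 71°W

From cos δ = sin φ₁ sin φ₂ + cos φ₁ cos φ₂ cos Δλ, the central angle is δ ≈ 2.736 rad (156.8°).
Interpolate at f = 1/3 with slerp weights a = sin((1−f)δ)/sin δ ≈ 2.453, b = sin(fδ)/sin δ ≈ 2.004.
p = a·p₁ + b·p₂ ≈ (0.153, -0.434, -0.888); φ = arcsin(p_z) ≈ -62.58°, λ = atan2(p_y, p_x) ≈ -70.55°.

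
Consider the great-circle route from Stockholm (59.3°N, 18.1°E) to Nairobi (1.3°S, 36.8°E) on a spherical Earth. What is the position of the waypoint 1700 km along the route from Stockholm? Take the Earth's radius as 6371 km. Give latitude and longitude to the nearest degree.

Convert each endpoint to a unit vector on the sphere (x = cos φ cos λ, y = cos φ sin λ, z = sin φ).
The central angle between the endpoints is δ = arccos(p₁·p₂) ≈ 1.088 rad (62.4°). The total great-circle distance is δ·R ≈ 1.088 × 6371 ≈ 6934 km, so the target fraction is f = 1700/6934 ≈ 0.245.
Interpolate at f ≈ 0.245 with slerp weights a = sin((1−f)δ)/sin δ ≈ 0.827, b = sin(fδ)/sin δ ≈ 0.298.
p = a·p₁ + b·p₂ ≈ (0.639, 0.309, 0.704); φ = arcsin(p_z) ≈ 44.74°, λ = atan2(p_y, p_x) ≈ 25.82°.

≈ 45°N, 26°E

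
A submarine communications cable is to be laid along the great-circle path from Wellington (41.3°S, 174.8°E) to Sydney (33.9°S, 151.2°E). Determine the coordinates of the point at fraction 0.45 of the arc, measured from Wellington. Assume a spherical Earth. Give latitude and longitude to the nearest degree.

Write both endpoints as unit vectors p₁, p₂ with components (cos φ cos λ, cos φ sin λ, sin φ).
The central angle between the endpoints is δ = arccos(p₁·p₂) ≈ 0.350 rad (20.0°).
Interpolate at f = 0.45 with slerp weights a = sin((1−f)δ)/sin δ ≈ 0.558, b = sin(fδ)/sin δ ≈ 0.457.
p = a·p₁ + b·p₂ ≈ (-0.750, 0.221, -0.623); φ = arcsin(p_z) ≈ -38.56°, λ = atan2(p_y, p_x) ≈ 163.59°.

≈ (39°S, 164°E)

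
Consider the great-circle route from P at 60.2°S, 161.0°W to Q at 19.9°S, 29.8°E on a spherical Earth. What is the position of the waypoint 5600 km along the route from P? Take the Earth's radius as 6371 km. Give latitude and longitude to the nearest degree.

≈ 68°S, 41°E

Write both endpoints as unit vectors p₁, p₂ with components (cos φ cos λ, cos φ sin λ, sin φ).
The central angle between the endpoints is δ = arccos(p₁·p₂) ≈ 1.735 rad (99.4°). The total great-circle distance is δ·R ≈ 1.735 × 6371 ≈ 11055 km, so the target fraction is f = 5600/11055 ≈ 0.507.
Interpolate at f ≈ 0.507 with slerp weights a = sin((1−f)δ)/sin δ ≈ 0.766, b = sin(fδ)/sin δ ≈ 0.781.
p = a·p₁ + b·p₂ ≈ (0.277, 0.241, -0.930); φ = arcsin(p_z) ≈ -68.46°, λ = atan2(p_y, p_x) ≈ 41.00°.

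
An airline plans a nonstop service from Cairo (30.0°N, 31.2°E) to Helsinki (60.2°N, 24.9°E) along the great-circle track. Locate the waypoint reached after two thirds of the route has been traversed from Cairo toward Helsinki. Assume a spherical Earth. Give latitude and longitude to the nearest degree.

Convert each endpoint to a unit vector on the sphere (x = cos φ cos λ, y = cos φ sin λ, z = sin φ).
The central angle between the endpoints is δ = arccos(p₁·p₂) ≈ 0.532 rad (30.5°).
Interpolate at f = 2/3 with slerp weights a = sin((1−f)δ)/sin δ ≈ 0.348, b = sin(fδ)/sin δ ≈ 0.685.
p = a·p₁ + b·p₂ ≈ (0.566, 0.299, 0.768); φ = arcsin(p_z) ≈ 50.17°, λ = atan2(p_y, p_x) ≈ 27.86°.

≈ (50°N, 28°E)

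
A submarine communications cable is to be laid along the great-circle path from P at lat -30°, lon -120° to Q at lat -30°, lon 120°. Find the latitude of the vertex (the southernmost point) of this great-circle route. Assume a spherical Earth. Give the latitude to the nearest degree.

The great circle lies in the plane with unit normal n̂ = (p₁ × p₂)/|p₁ × p₂|.
Here n̂_z ≈ -0.655; the vertex latitude is φ_max = arccos|n̂_z| ≈ 49.1°.
Check via Clairaut: cos φ_max = |cos φ₁| · sin C = cos(30.0°)·sin(130.9°) ≈ 0.655, again giving ≈ 49.1°.

≈ -49°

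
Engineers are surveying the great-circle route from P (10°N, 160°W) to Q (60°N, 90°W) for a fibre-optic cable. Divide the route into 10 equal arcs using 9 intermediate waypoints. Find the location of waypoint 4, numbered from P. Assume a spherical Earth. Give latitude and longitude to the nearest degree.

≈ (34°N, 143°W)

Convert each endpoint to a unit vector on the sphere (x = cos φ cos λ, y = cos φ sin λ, z = sin φ).
The central angle between the endpoints is δ = arccos(p₁·p₂) ≈ 1.246 rad (71.4°).
Interpolate at f = 4/10 with slerp weights a = sin((1−f)δ)/sin δ ≈ 0.717, b = sin(fδ)/sin δ ≈ 0.504.
p = a·p₁ + b·p₂ ≈ (-0.664, -0.494, 0.561); φ = arcsin(p_z) ≈ 34.16°, λ = atan2(p_y, p_x) ≈ -143.36°.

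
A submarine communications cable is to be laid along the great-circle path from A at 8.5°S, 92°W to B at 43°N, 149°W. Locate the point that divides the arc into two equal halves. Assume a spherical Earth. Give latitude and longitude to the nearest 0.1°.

≈ 19.4°N, 115.9°W

Convert each endpoint to a unit vector on the sphere (x = cos φ cos λ, y = cos φ sin λ, z = sin φ).
The central angle between the endpoints is δ = arccos(p₁·p₂) ≈ 1.273 rad (73.0°).
Interpolate at f = 1/2 with slerp weights a = sin((1−f)δ)/sin δ ≈ 0.622, b = sin(fδ)/sin δ ≈ 0.622.
p = a·p₁ + b·p₂ ≈ (-0.411, -0.849, 0.332); φ = arcsin(p_z) ≈ 19.40°, λ = atan2(p_y, p_x) ≈ -115.85°.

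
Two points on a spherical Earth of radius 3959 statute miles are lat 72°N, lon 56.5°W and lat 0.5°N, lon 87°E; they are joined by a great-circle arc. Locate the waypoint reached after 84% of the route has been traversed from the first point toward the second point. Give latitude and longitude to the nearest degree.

Write both endpoints as unit vectors p₁, p₂ with components (cos φ cos λ, cos φ sin λ, sin φ).
The central angle between the endpoints is δ = arccos(p₁·p₂) ≈ 1.813 rad (103.9°).
Interpolate at f = 0.84 with slerp weights a = sin((1−f)δ)/sin δ ≈ 0.295, b = sin(fδ)/sin δ ≈ 1.029.
p = a·p₁ + b·p₂ ≈ (0.104, 0.952, 0.289); φ = arcsin(p_z) ≈ 16.81°, λ = atan2(p_y, p_x) ≈ 83.76°.

≈ lat 17°N, lon 84°E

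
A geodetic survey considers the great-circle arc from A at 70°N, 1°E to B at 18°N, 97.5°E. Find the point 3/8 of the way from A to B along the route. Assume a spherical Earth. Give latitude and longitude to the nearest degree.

≈ 60°N, 67°E

Write both endpoints as unit vectors p₁, p₂ with components (cos φ cos λ, cos φ sin λ, sin φ).
The central angle between the endpoints is δ = arccos(p₁·p₂) ≈ 1.314 rad (75.3°).
Interpolate at f = 3/8 with slerp weights a = sin((1−f)δ)/sin δ ≈ 0.757, b = sin(fδ)/sin δ ≈ 0.489.
p = a·p₁ + b·p₂ ≈ (0.198, 0.466, 0.862); φ = arcsin(p_z) ≈ 59.59°, λ = atan2(p_y, p_x) ≈ 66.96°.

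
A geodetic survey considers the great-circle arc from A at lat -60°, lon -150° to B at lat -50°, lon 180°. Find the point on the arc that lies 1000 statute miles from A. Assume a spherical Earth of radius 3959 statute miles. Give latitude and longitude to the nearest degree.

Convert each endpoint to a unit vector on the sphere (x = cos φ cos λ, y = cos φ sin λ, z = sin φ).
The central angle between the endpoints is δ = arccos(p₁·p₂) ≈ 0.343 rad (19.7°). The total great-circle distance is δ·R ≈ 0.343 × 3959 ≈ 1358 mi, so the target fraction is f = 1000/1358 ≈ 0.736.
Interpolate at f ≈ 0.736 with slerp weights a = sin((1−f)δ)/sin δ ≈ 0.268, b = sin(fδ)/sin δ ≈ 0.743.
p = a·p₁ + b·p₂ ≈ (-0.594, -0.067, -0.802); φ = arcsin(p_z) ≈ -53.30°, λ = atan2(p_y, p_x) ≈ -173.55°.

≈ lat -53°, lon -174°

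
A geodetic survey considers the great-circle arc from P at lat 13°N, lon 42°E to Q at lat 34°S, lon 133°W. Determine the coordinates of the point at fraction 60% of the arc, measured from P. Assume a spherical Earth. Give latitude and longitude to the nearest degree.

≈ lat 76°S, lon 14°W

Write both endpoints as unit vectors p₁, p₂ with components (cos φ cos λ, cos φ sin λ, sin φ).
The central angle between the endpoints is δ = arccos(p₁·p₂) ≈ 2.767 rad (158.5°).
Interpolate at f = 0.60 with slerp weights a = sin((1−f)δ)/sin δ ≈ 2.441, b = sin(fδ)/sin δ ≈ 2.719.
p = a·p₁ + b·p₂ ≈ (0.230, -0.057, -0.971); φ = arcsin(p_z) ≈ -76.28°, λ = atan2(p_y, p_x) ≈ -13.93°.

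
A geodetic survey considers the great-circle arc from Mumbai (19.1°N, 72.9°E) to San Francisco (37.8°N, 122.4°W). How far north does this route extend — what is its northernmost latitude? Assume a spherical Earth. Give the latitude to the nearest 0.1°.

≈ 76.7°N

The great circle lies in the plane with unit normal n̂ = (p₁ × p₂)/|p₁ × p₂|.
Here n̂_z ≈ +0.231; the vertex latitude is φ_max = arccos|n̂_z| ≈ 76.7°.
Check via Clairaut: cos φ_max = |cos φ₁| · sin C = cos(19.1°)·sin(14.1°) ≈ 0.231, again giving ≈ 76.7°.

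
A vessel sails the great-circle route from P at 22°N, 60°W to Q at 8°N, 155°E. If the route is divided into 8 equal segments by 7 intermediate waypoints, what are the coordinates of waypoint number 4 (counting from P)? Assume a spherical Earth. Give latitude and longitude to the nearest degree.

≈ 42°N, 138°W

Convert each endpoint to a unit vector on the sphere (x = cos φ cos λ, y = cos φ sin λ, z = sin φ).
The central angle between the endpoints is δ = arccos(p₁·p₂) ≈ 2.346 rad (134.4°).
Interpolate at f = 4/8 with slerp weights a = sin((1−f)δ)/sin δ ≈ 1.291, b = sin(fδ)/sin δ ≈ 1.291.
p = a·p₁ + b·p₂ ≈ (-0.560, -0.496, 0.663); φ = arcsin(p_z) ≈ 41.55°, λ = atan2(p_y, p_x) ≈ -138.46°.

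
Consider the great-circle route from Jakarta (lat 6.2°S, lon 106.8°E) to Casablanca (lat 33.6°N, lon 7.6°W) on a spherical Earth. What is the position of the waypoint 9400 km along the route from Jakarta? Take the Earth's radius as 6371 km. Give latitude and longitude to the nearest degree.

Write both endpoints as unit vectors p₁, p₂ with components (cos φ cos λ, cos φ sin λ, sin φ).
The central angle between the endpoints is δ = arccos(p₁·p₂) ≈ 1.984 rad (113.7°). The total great-circle distance is δ·R ≈ 1.984 × 6371 ≈ 12642 km, so the target fraction is f = 9400/12642 ≈ 0.744.
Interpolate at f ≈ 0.744 with slerp weights a = sin((1−f)δ)/sin δ ≈ 0.532, b = sin(fδ)/sin δ ≈ 1.087.
p = a·p₁ + b·p₂ ≈ (0.745, 0.387, 0.544); φ = arcsin(p_z) ≈ 32.96°, λ = atan2(p_y, p_x) ≈ 27.44°.

≈ lat 33°N, lon 27°E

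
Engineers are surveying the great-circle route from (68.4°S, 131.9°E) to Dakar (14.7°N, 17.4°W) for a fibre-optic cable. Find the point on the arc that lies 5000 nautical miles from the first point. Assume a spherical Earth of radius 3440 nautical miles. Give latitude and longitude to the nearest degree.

Write both endpoints as unit vectors p₁, p₂ with components (cos φ cos λ, cos φ sin λ, sin φ).
The central angle between the endpoints is δ = arccos(p₁·p₂) ≈ 2.144 rad (122.8°). The total great-circle distance is δ·R ≈ 2.144 × 3440 ≈ 7374 nmi, so the target fraction is f = 5000/7374 ≈ 0.678.
Interpolate at f ≈ 0.678 with slerp weights a = sin((1−f)δ)/sin δ ≈ 0.758, b = sin(fδ)/sin δ ≈ 1.182.
p = a·p₁ + b·p₂ ≈ (0.905, -0.134, -0.405); φ = arcsin(p_z) ≈ -23.87°, λ = atan2(p_y, p_x) ≈ -8.44°.

≈ (24°S, 8°W)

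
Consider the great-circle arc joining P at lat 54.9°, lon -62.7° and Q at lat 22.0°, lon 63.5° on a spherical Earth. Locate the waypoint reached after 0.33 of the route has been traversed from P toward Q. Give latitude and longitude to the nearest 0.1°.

Convert each endpoint to a unit vector on the sphere (x = cos φ cos λ, y = cos φ sin λ, z = sin φ).
The central angle between the endpoints is δ = arccos(p₁·p₂) ≈ 1.579 rad (90.5°).
Interpolate at f = 0.33 with slerp weights a = sin((1−f)δ)/sin δ ≈ 0.871, b = sin(fδ)/sin δ ≈ 0.498.
p = a·p₁ + b·p₂ ≈ (0.436, -0.032, 0.899); φ = arcsin(p_z) ≈ 64.09°, λ = atan2(p_y, p_x) ≈ -4.22°.

≈ lat 64.1°, lon -4.2°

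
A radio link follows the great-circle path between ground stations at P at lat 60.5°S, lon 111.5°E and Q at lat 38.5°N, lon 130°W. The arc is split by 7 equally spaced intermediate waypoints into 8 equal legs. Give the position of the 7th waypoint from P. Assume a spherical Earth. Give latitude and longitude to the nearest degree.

Convert each endpoint to a unit vector on the sphere (x = cos φ cos λ, y = cos φ sin λ, z = sin φ).
The central angle between the endpoints is δ = arccos(p₁·p₂) ≈ 2.383 rad (136.5°).
Interpolate at f = 7/8 with slerp weights a = sin((1−f)δ)/sin δ ≈ 0.427, b = sin(fδ)/sin δ ≈ 1.266.
p = a·p₁ + b·p₂ ≈ (-0.714, -0.563, 0.417); φ = arcsin(p_z) ≈ 24.62°, λ = atan2(p_y, p_x) ≈ -141.71°.

≈ lat 25°N, lon 142°W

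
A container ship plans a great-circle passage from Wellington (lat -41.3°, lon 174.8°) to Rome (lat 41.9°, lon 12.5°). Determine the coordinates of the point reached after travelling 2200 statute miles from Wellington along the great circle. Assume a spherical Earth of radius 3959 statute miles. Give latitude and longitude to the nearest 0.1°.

≈ lat -30.2°, lon 137.7°

Convert each endpoint to a unit vector on the sphere (x = cos φ cos λ, y = cos φ sin λ, z = sin φ).
The central angle between the endpoints is δ = arccos(p₁·p₂) ≈ 2.911 rad (166.8°). The total great-circle distance is δ·R ≈ 2.911 × 3959 ≈ 11524 mi, so the target fraction is f = 2200/11524 ≈ 0.191.
Interpolate at f ≈ 0.191 with slerp weights a = sin((1−f)δ)/sin δ ≈ 3.094, b = sin(fδ)/sin δ ≈ 2.306.
p = a·p₁ + b·p₂ ≈ (-0.639, 0.582, -0.502); φ = arcsin(p_z) ≈ -30.15°, λ = atan2(p_y, p_x) ≈ 137.69°.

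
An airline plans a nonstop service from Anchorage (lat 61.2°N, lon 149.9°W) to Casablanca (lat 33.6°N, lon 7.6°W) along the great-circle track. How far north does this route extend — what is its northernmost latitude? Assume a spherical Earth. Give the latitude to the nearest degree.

The great circle lies in the plane with unit normal n̂ = (p₁ × p₂)/|p₁ × p₂|.
Here n̂_z ≈ +0.249; the vertex latitude is φ_max = arccos|n̂_z| ≈ 75.6°.
Check via Clairaut: cos φ_max = |cos φ₁| · sin C = cos(61.2°)·sin(31.1°) ≈ 0.249, again giving ≈ 75.6°.

≈ 76°N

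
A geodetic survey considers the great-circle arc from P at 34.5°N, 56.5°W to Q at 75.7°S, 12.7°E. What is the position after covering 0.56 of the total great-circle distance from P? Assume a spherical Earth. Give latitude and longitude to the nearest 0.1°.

≈ 30.1°S, 40.4°W

Write both endpoints as unit vectors p₁, p₂ with components (cos φ cos λ, cos φ sin λ, sin φ).
The central angle between the endpoints is δ = arccos(p₁·p₂) ≈ 2.068 rad (118.5°).
Interpolate at f = 0.56 with slerp weights a = sin((1−f)δ)/sin δ ≈ 0.898, b = sin(fδ)/sin δ ≈ 1.042.
p = a·p₁ + b·p₂ ≈ (0.659, -0.560, -0.501); φ = arcsin(p_z) ≈ -30.07°, λ = atan2(p_y, p_x) ≈ -40.36°.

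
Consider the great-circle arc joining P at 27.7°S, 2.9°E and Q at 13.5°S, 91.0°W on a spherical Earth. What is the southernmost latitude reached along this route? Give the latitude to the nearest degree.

The great circle lies in the plane with unit normal n̂ = (p₁ × p₂)/|p₁ × p₂|.
Here n̂_z ≈ -0.860; the vertex latitude is φ_max = arccos|n̂_z| ≈ 30.7°.
Check via Clairaut: cos φ_max = |cos φ₁| · sin C = cos(27.7°)·sin(103.8°) ≈ 0.860, again giving ≈ 30.7°.

≈ 31°S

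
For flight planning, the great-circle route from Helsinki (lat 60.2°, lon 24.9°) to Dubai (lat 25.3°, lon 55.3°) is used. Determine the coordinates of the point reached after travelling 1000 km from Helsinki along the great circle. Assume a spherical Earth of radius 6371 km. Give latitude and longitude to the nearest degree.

≈ lat 53°, lon 35°

The haversine formula gives a central angle δ ≈ 0.710 rad (40.7°) between the endpoints. The total great-circle distance is δ·R ≈ 0.710 × 6371 ≈ 4523 km, so the target fraction is f = 1000/4523 ≈ 0.221.
Interpolate at f ≈ 0.221 with slerp weights a = sin((1−f)δ)/sin δ ≈ 0.806, b = sin(fδ)/sin δ ≈ 0.240.
p = a·p₁ + b·p₂ ≈ (0.487, 0.347, 0.802); φ = arcsin(p_z) ≈ 53.30°, λ = atan2(p_y, p_x) ≈ 35.48°.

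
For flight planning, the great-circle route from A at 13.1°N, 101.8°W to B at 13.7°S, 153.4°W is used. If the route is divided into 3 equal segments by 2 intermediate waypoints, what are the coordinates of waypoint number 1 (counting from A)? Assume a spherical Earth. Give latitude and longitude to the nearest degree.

Convert each endpoint to a unit vector on the sphere (x = cos φ cos λ, y = cos φ sin λ, z = sin φ).
The central angle between the endpoints is δ = arccos(p₁·p₂) ≈ 1.007 rad (57.7°).
Interpolate at f = 1/3 with slerp weights a = sin((1−f)δ)/sin δ ≈ 0.736, b = sin(fδ)/sin δ ≈ 0.390.
p = a·p₁ + b·p₂ ≈ (-0.485, -0.871, 0.075); φ = arcsin(p_z) ≈ 4.27°, λ = atan2(p_y, p_x) ≈ -119.11°.

≈ 4°N, 119°W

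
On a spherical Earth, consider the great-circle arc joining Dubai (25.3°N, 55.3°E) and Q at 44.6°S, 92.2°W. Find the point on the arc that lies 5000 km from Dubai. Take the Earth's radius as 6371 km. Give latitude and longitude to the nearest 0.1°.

Write both endpoints as unit vectors p₁, p₂ with components (cos φ cos λ, cos φ sin λ, sin φ).
The central angle between the endpoints is δ = arccos(p₁·p₂) ≈ 2.574 rad (147.5°). The total great-circle distance is δ·R ≈ 2.574 × 6371 ≈ 16396 km, so the target fraction is f = 5000/16396 ≈ 0.305.
Interpolate at f ≈ 0.305 with slerp weights a = sin((1−f)δ)/sin δ ≈ 1.815, b = sin(fδ)/sin δ ≈ 1.314.
p = a·p₁ + b·p₂ ≈ (0.898, 0.414, -0.147); φ = arcsin(p_z) ≈ -8.44°, λ = atan2(p_y, p_x) ≈ 24.76°.

≈ 8.4°S, 24.8°E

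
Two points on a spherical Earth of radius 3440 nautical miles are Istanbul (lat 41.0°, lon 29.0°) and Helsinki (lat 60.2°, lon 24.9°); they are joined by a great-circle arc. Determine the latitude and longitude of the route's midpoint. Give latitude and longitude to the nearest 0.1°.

The haversine formula gives a central angle δ ≈ 0.338 rad (19.4°) between the endpoints.
Interpolate at f = 1/2 with slerp weights a = sin((1−f)δ)/sin δ ≈ 0.507, b = sin(fδ)/sin δ ≈ 0.507.
p = a·p₁ + b·p₂ ≈ (0.563, 0.292, 0.773); φ = arcsin(p_z) ≈ 50.62°, λ = atan2(p_y, p_x) ≈ 27.37°.

≈ lat 50.6°, lon 27.4°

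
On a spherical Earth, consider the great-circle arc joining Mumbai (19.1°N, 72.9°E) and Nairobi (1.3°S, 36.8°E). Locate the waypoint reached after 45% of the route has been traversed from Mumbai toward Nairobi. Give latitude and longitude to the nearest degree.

The haversine formula gives a central angle δ ≈ 0.714 rad (40.9°) between the endpoints.
Interpolate at f = 0.45 with slerp weights a = sin((1−f)δ)/sin δ ≈ 0.584, b = sin(fδ)/sin δ ≈ 0.482.
p = a·p₁ + b·p₂ ≈ (0.548, 0.817, 0.180); φ = arcsin(p_z) ≈ 10.39°, λ = atan2(p_y, p_x) ≈ 56.12°.

≈ 10°N, 56°E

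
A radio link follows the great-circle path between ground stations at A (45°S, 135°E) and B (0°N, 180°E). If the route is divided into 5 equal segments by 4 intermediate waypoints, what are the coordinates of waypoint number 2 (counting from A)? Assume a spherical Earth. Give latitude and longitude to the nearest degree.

Convert each endpoint to a unit vector on the sphere (x = cos φ cos λ, y = cos φ sin λ, z = sin φ).
The central angle between the endpoints is δ = arccos(p₁·p₂) ≈ 1.047 rad (60.0°).
Interpolate at f = 2/5 with slerp weights a = sin((1−f)δ)/sin δ ≈ 0.679, b = sin(fδ)/sin δ ≈ 0.470.
p = a·p₁ + b·p₂ ≈ (-0.809, 0.339, -0.480); φ = arcsin(p_z) ≈ -28.68°, λ = atan2(p_y, p_x) ≈ 157.24°.

≈ (29°S, 157°E)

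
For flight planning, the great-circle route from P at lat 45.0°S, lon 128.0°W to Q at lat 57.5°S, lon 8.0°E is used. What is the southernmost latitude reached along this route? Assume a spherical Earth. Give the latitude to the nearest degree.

The great circle lies in the plane with unit normal n̂ = (p₁ × p₂)/|p₁ × p₂|.
Here n̂_z ≈ +0.279; the vertex latitude is φ_max = arccos|n̂_z| ≈ 73.8°.
Check via Clairaut: cos φ_max = |cos φ₁| · sin C = cos(45.0°)·sin(156.8°) ≈ 0.279, again giving ≈ 73.8°.

≈ 74°S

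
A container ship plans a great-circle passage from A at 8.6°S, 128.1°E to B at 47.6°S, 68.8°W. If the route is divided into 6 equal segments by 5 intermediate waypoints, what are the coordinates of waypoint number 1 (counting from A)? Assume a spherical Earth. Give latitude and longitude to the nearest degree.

≈ 28°S, 133°E

Write both endpoints as unit vectors p₁, p₂ with components (cos φ cos λ, cos φ sin λ, sin φ).
The central angle between the endpoints is δ = arccos(p₁·p₂) ≈ 2.126 rad (121.8°).
Interpolate at f = 1/6 with slerp weights a = sin((1−f)δ)/sin δ ≈ 1.153, b = sin(fδ)/sin δ ≈ 0.408.
p = a·p₁ + b·p₂ ≈ (-0.604, 0.641, -0.474); φ = arcsin(p_z) ≈ -28.30°, λ = atan2(p_y, p_x) ≈ 133.32°.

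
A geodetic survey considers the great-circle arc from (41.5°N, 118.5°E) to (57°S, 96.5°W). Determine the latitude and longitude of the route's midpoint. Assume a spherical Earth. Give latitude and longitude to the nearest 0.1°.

The haversine formula gives a central angle δ ≈ 2.668 rad (152.9°) between the endpoints.
Interpolate at f = 1/2 with slerp weights a = sin((1−f)δ)/sin δ ≈ 2.131, b = sin(fδ)/sin δ ≈ 2.131.
p = a·p₁ + b·p₂ ≈ (-0.893, 0.249, -0.375); φ = arcsin(p_z) ≈ -22.03°, λ = atan2(p_y, p_x) ≈ 164.39°.

≈ (22.0°S, 164.4°E)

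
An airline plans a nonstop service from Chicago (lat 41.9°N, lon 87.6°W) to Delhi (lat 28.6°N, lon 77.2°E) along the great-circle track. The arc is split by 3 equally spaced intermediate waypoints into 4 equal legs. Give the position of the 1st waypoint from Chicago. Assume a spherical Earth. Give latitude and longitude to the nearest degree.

≈ lat 67°N, lon 71°W

Convert each endpoint to a unit vector on the sphere (x = cos φ cos λ, y = cos φ sin λ, z = sin φ).
The central angle between the endpoints is δ = arccos(p₁·p₂) ≈ 1.887 rad (108.1°).
Interpolate at f = 1/4 with slerp weights a = sin((1−f)δ)/sin δ ≈ 1.039, b = sin(fδ)/sin δ ≈ 0.478.
p = a·p₁ + b·p₂ ≈ (0.125, -0.364, 0.923); φ = arcsin(p_z) ≈ 67.38°, λ = atan2(p_y, p_x) ≈ -70.97°.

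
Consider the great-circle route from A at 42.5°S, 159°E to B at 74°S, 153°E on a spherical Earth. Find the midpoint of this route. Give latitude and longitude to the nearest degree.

From cos δ = sin φ₁ sin φ₂ + cos φ₁ cos φ₂ cos Δλ, the central angle is δ ≈ 0.552 rad (31.6°).
Interpolate at f = 1/2 with slerp weights a = sin((1−f)δ)/sin δ ≈ 0.520, b = sin(fδ)/sin δ ≈ 0.520.
p = a·p₁ + b·p₂ ≈ (-0.485, 0.202, -0.851); φ = arcsin(p_z) ≈ -58.28°, λ = atan2(p_y, p_x) ≈ 157.37°.

≈ 58°S, 157°E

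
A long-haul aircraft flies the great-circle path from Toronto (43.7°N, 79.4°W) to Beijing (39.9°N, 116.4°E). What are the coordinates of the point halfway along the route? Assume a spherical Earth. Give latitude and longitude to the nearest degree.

Convert each endpoint to a unit vector on the sphere (x = cos φ cos λ, y = cos φ sin λ, z = sin φ).
The central angle between the endpoints is δ = arccos(p₁·p₂) ≈ 1.661 rad (95.2°).
Interpolate at f = 1/2 with slerp weights a = sin((1−f)δ)/sin δ ≈ 0.741, b = sin(fδ)/sin δ ≈ 0.741.
p = a·p₁ + b·p₂ ≈ (-0.154, -0.017, 0.988); φ = arcsin(p_z) ≈ 81.07°, λ = atan2(p_y, p_x) ≈ -173.57°.

≈ 81°N, 174°W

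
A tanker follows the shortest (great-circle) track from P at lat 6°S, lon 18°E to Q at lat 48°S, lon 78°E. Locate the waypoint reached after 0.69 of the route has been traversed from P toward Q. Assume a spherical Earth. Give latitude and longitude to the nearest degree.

From cos δ = sin φ₁ sin φ₂ + cos φ₁ cos φ₂ cos Δλ, the central angle is δ ≈ 1.148 rad (65.8°).
Interpolate at f = 0.69 with slerp weights a = sin((1−f)δ)/sin δ ≈ 0.382, b = sin(fδ)/sin δ ≈ 0.781.
p = a·p₁ + b·p₂ ≈ (0.470, 0.628, -0.620); φ = arcsin(p_z) ≈ -38.32°, λ = atan2(p_y, p_x) ≈ 53.20°.

≈ lat 38°S, lon 53°E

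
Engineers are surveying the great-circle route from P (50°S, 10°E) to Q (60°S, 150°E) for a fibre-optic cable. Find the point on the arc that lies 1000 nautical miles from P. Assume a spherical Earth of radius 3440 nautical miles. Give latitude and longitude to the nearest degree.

≈ (65°S, 24°E)

The haversine formula gives a central angle δ ≈ 1.140 rad (65.3°) between the endpoints. The total great-circle distance is δ·R ≈ 1.140 × 3440 ≈ 3923 nmi, so the target fraction is f = 1000/3923 ≈ 0.255.
Interpolate at f ≈ 0.255 with slerp weights a = sin((1−f)δ)/sin δ ≈ 0.826, b = sin(fδ)/sin δ ≈ 0.315.
p = a·p₁ + b·p₂ ≈ (0.387, 0.171, -0.906); φ = arcsin(p_z) ≈ -64.99°, λ = atan2(p_y, p_x) ≈ 23.87°.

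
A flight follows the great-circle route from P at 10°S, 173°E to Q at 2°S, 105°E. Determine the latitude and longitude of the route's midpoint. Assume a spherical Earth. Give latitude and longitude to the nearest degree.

≈ 7°S, 139°E

Convert each endpoint to a unit vector on the sphere (x = cos φ cos λ, y = cos φ sin λ, z = sin φ).
The central angle between the endpoints is δ = arccos(p₁·p₂) ≈ 1.187 rad (68.0°).
Interpolate at f = 1/2 with slerp weights a = sin((1−f)δ)/sin δ ≈ 0.603, b = sin(fδ)/sin δ ≈ 0.603.
p = a·p₁ + b·p₂ ≈ (-0.745, 0.655, -0.126); φ = arcsin(p_z) ≈ -7.23°, λ = atan2(p_y, p_x) ≈ 138.72°.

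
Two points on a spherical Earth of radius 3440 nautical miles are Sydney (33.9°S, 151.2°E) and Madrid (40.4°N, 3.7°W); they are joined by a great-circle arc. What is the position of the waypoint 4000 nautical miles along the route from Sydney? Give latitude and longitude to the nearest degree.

≈ (6°N, 95°E)

The haversine formula gives a central angle δ ≈ 2.776 rad (159.0°) between the endpoints. The total great-circle distance is δ·R ≈ 2.776 × 3440 ≈ 9549 nmi, so the target fraction is f = 4000/9549 ≈ 0.419.
Interpolate at f ≈ 0.419 with slerp weights a = sin((1−f)δ)/sin δ ≈ 2.794, b = sin(fδ)/sin δ ≈ 2.567.
p = a·p₁ + b·p₂ ≈ (-0.081, 0.991, 0.105); φ = arcsin(p_z) ≈ 6.05°, λ = atan2(p_y, p_x) ≈ 94.70°.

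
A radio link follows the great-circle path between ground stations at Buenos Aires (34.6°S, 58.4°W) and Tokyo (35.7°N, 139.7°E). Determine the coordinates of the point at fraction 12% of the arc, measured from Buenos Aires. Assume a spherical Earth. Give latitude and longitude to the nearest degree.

Convert each endpoint to a unit vector on the sphere (x = cos φ cos λ, y = cos φ sin λ, z = sin φ).
The central angle between the endpoints is δ = arccos(p₁·p₂) ≈ 2.883 rad (165.2°).
Interpolate at f = 0.12 with slerp weights a = sin((1−f)δ)/sin δ ≈ 2.222, b = sin(fδ)/sin δ ≈ 1.326.
p = a·p₁ + b·p₂ ≈ (0.137, -0.862, -0.488); φ = arcsin(p_z) ≈ -29.23°, λ = atan2(p_y, p_x) ≈ -80.94°.

≈ 29°S, 81°W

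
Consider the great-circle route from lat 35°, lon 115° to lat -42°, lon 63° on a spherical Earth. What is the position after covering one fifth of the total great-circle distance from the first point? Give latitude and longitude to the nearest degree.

Convert each endpoint to a unit vector on the sphere (x = cos φ cos λ, y = cos φ sin λ, z = sin φ).
The central angle between the endpoints is δ = arccos(p₁·p₂) ≈ 1.580 rad (90.5°).
Interpolate at f = 1/5 with slerp weights a = sin((1−f)δ)/sin δ ≈ 0.953, b = sin(fδ)/sin δ ≈ 0.311.
p = a·p₁ + b·p₂ ≈ (-0.225, 0.913, 0.339); φ = arcsin(p_z) ≈ 19.81°, λ = atan2(p_y, p_x) ≈ 103.85°.

≈ lat 20°, lon 104°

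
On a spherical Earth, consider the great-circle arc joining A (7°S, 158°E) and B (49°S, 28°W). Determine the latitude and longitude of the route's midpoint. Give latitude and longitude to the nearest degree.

The haversine formula gives a central angle δ ≈ 2.160 rad (123.8°) between the endpoints.
Interpolate at f = 1/2 with slerp weights a = sin((1−f)δ)/sin δ ≈ 1.061, b = sin(fδ)/sin δ ≈ 1.061.
p = a·p₁ + b·p₂ ≈ (-0.362, 0.068, -0.930); φ = arcsin(p_z) ≈ -68.41°, λ = atan2(p_y, p_x) ≈ 169.40°.

≈ (68°S, 169°E)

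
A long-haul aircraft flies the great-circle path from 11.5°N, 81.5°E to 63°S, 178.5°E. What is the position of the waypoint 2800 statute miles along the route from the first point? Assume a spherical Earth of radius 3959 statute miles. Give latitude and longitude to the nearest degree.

The haversine formula gives a central angle δ ≈ 1.805 rad (103.4°) between the endpoints. The total great-circle distance is δ·R ≈ 1.805 × 3959 ≈ 7145 mi, so the target fraction is f = 2800/7145 ≈ 0.392.
Interpolate at f ≈ 0.392 with slerp weights a = sin((1−f)δ)/sin δ ≈ 0.915, b = sin(fδ)/sin δ ≈ 0.668.
p = a·p₁ + b·p₂ ≈ (-0.171, 0.895, -0.413); φ = arcsin(p_z) ≈ -24.38°, λ = atan2(p_y, p_x) ≈ 100.80°.

≈ 24°S, 101°E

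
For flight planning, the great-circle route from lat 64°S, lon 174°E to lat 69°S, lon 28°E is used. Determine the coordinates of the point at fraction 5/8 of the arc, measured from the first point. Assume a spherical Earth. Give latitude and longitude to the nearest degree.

Convert each endpoint to a unit vector on the sphere (x = cos φ cos λ, y = cos φ sin λ, z = sin φ).
The central angle between the endpoints is δ = arccos(p₁·p₂) ≈ 0.783 rad (44.9°).
Interpolate at f = 5/8 with slerp weights a = sin((1−f)δ)/sin δ ≈ 0.410, b = sin(fδ)/sin δ ≈ 0.666.
p = a·p₁ + b·p₂ ≈ (0.032, 0.131, -0.991); φ = arcsin(p_z) ≈ -82.26°, λ = atan2(p_y, p_x) ≈ 76.27°.

≈ lat 82°S, lon 76°E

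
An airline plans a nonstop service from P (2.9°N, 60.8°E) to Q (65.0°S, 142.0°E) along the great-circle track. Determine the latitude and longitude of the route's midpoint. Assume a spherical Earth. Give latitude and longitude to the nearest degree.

From cos δ = sin φ₁ sin φ₂ + cos φ₁ cos φ₂ cos Δλ, the central angle is δ ≈ 1.552 rad (88.9°).
Interpolate at f = 1/2 with slerp weights a = sin((1−f)δ)/sin δ ≈ 0.701, b = sin(fδ)/sin δ ≈ 0.701.
p = a·p₁ + b·p₂ ≈ (0.108, 0.793, -0.599); φ = arcsin(p_z) ≈ -36.83°, λ = atan2(p_y, p_x) ≈ 82.24°.

≈ (37°S, 82°E)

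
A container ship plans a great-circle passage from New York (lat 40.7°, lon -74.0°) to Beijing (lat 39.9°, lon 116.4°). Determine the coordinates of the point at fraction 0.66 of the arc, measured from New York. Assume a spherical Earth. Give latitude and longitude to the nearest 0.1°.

≈ lat 72.7°, lon 131.3°

Write both endpoints as unit vectors p₁, p₂ with components (cos φ cos λ, cos φ sin λ, sin φ).
The central angle between the endpoints is δ = arccos(p₁·p₂) ≈ 1.725 rad (98.8°).
Interpolate at f = 0.66 with slerp weights a = sin((1−f)δ)/sin δ ≈ 0.560, b = sin(fδ)/sin δ ≈ 0.919.
p = a·p₁ + b·p₂ ≈ (-0.196, 0.223, 0.955); φ = arcsin(p_z) ≈ 72.70°, λ = atan2(p_y, p_x) ≈ 131.34°.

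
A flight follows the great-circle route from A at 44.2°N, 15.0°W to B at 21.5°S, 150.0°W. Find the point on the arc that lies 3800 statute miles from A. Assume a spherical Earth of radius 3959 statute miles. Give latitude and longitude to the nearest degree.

From cos δ = sin φ₁ sin φ₂ + cos φ₁ cos φ₂ cos Δλ, the central angle is δ ≈ 2.385 rad (136.6°). The total great-circle distance is δ·R ≈ 2.385 × 3959 ≈ 9442 mi, so the target fraction is f = 3800/9442 ≈ 0.402.
Interpolate at f ≈ 0.402 with slerp weights a = sin((1−f)δ)/sin δ ≈ 1.441, b = sin(fδ)/sin δ ≈ 1.193.
p = a·p₁ + b·p₂ ≈ (0.037, -0.823, 0.568); φ = arcsin(p_z) ≈ 34.58°, λ = atan2(p_y, p_x) ≈ -87.45°.

≈ 35°N, 87°W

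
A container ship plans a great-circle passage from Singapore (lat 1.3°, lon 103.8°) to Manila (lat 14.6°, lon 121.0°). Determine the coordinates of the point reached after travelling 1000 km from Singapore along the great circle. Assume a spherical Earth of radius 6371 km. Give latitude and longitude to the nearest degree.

≈ lat 7°, lon 111°

From cos δ = sin φ₁ sin φ₂ + cos φ₁ cos φ₂ cos Δλ, the central angle is δ ≈ 0.377 rad (21.6°). The total great-circle distance is δ·R ≈ 0.377 × 6371 ≈ 2399 km, so the target fraction is f = 1000/2399 ≈ 0.417.
Interpolate at f ≈ 0.417 with slerp weights a = sin((1−f)δ)/sin δ ≈ 0.592, b = sin(fδ)/sin δ ≈ 0.425.
p = a·p₁ + b·p₂ ≈ (-0.353, 0.928, 0.121); φ = arcsin(p_z) ≈ 6.93°, λ = atan2(p_y, p_x) ≈ 110.84°.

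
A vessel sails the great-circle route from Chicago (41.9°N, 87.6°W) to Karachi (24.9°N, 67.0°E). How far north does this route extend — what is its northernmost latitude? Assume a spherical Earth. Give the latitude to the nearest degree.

The great circle lies in the plane with unit normal n̂ = (p₁ × p₂)/|p₁ × p₂|.
Here n̂_z ≈ +0.307; the vertex latitude is φ_max = arccos|n̂_z| ≈ 72.1°.
Check via Clairaut: cos φ_max = |cos φ₁| · sin C = cos(41.9°)·sin(24.3°) ≈ 0.307, again giving ≈ 72.1°.

≈ 72°N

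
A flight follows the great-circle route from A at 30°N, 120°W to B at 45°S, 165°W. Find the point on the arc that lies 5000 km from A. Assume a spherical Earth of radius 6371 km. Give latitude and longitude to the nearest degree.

≈ 10°S, 141°W

Convert each endpoint to a unit vector on the sphere (x = cos φ cos λ, y = cos φ sin λ, z = sin φ).
The central angle between the endpoints is δ = arccos(p₁·p₂) ≈ 1.491 rad (85.4°). The total great-circle distance is δ·R ≈ 1.491 × 6371 ≈ 9501 km, so the target fraction is f = 5000/9501 ≈ 0.526.
Interpolate at f ≈ 0.526 with slerp weights a = sin((1−f)δ)/sin δ ≈ 0.651, b = sin(fδ)/sin δ ≈ 0.709.
p = a·p₁ + b·p₂ ≈ (-0.766, -0.618, -0.176); φ = arcsin(p_z) ≈ -10.12°, λ = atan2(p_y, p_x) ≈ -141.10°.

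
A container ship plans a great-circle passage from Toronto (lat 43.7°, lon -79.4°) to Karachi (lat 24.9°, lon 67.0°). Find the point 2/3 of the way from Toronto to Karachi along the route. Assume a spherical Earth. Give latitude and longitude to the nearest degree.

≈ lat 55°, lon 43°

The haversine formula gives a central angle δ ≈ 1.829 rad (104.8°) between the endpoints.
Interpolate at f = 2/3 with slerp weights a = sin((1−f)δ)/sin δ ≈ 0.592, b = sin(fδ)/sin δ ≈ 0.971.
p = a·p₁ + b·p₂ ≈ (0.423, 0.390, 0.818); φ = arcsin(p_z) ≈ 54.88°, λ = atan2(p_y, p_x) ≈ 42.68°.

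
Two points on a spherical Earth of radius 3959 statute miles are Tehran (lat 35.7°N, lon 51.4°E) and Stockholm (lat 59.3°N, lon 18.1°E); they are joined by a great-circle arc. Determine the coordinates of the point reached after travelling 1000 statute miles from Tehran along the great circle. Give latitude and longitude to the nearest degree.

The haversine formula gives a central angle δ ≈ 0.558 rad (32.0°) between the endpoints. The total great-circle distance is δ·R ≈ 0.558 × 3959 ≈ 2209 mi, so the target fraction is f = 1000/2209 ≈ 0.453.
Interpolate at f ≈ 0.453 with slerp weights a = sin((1−f)δ)/sin δ ≈ 0.568, b = sin(fδ)/sin δ ≈ 0.472.
p = a·p₁ + b·p₂ ≈ (0.517, 0.435, 0.737); φ = arcsin(p_z) ≈ 47.49°, λ = atan2(p_y, p_x) ≈ 40.11°.

≈ lat 47°N, lon 40°E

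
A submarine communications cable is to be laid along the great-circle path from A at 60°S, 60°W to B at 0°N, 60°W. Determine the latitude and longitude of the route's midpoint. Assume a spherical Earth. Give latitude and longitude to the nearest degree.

Write both endpoints as unit vectors p₁, p₂ with components (cos φ cos λ, cos φ sin λ, sin φ).
The central angle between the endpoints is δ = arccos(p₁·p₂) ≈ 1.047 rad (60.0°).
Interpolate at f = 1/2 with slerp weights a = sin((1−f)δ)/sin δ ≈ 0.577, b = sin(fδ)/sin δ ≈ 0.577.
p = a·p₁ + b·p₂ ≈ (0.433, -0.750, -0.500); φ = arcsin(p_z) ≈ -30.00°, λ = atan2(p_y, p_x) ≈ -60.00°.

≈ 30°S, 60°W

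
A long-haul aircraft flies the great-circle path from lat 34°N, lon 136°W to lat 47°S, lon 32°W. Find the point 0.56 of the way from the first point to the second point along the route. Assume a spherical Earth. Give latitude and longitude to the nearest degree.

Convert each endpoint to a unit vector on the sphere (x = cos φ cos λ, y = cos φ sin λ, z = sin φ).
The central angle between the endpoints is δ = arccos(p₁·p₂) ≈ 2.148 rad (123.1°).
Interpolate at f = 0.56 with slerp weights a = sin((1−f)δ)/sin δ ≈ 0.967, b = sin(fδ)/sin δ ≈ 1.114.
p = a·p₁ + b·p₂ ≈ (0.067, -0.960, -0.273); φ = arcsin(p_z) ≈ -15.87°, λ = atan2(p_y, p_x) ≈ -86.00°.

≈ lat 16°S, lon 86°W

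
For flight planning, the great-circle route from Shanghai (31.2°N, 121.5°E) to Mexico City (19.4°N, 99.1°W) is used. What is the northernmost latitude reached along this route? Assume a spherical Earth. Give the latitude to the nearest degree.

The great circle lies in the plane with unit normal n̂ = (p₁ × p₂)/|p₁ × p₂|.
Here n̂_z ≈ +0.585; the vertex latitude is φ_max = arccos|n̂_z| ≈ 54.2°.
Check via Clairaut: cos φ_max = |cos φ₁| · sin C = cos(31.2°)·sin(43.1°) ≈ 0.585, again giving ≈ 54.2°.

≈ 54°N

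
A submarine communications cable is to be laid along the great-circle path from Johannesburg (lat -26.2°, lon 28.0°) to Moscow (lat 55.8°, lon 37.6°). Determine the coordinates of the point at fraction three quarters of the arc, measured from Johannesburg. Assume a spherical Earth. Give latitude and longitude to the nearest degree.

≈ lat 35°, lon 34°

Convert each endpoint to a unit vector on the sphere (x = cos φ cos λ, y = cos φ sin λ, z = sin φ).
The central angle between the endpoints is δ = arccos(p₁·p₂) ≈ 1.438 rad (82.4°).
Interpolate at f = 3/4 with slerp weights a = sin((1−f)δ)/sin δ ≈ 0.355, b = sin(fδ)/sin δ ≈ 0.889.
p = a·p₁ + b·p₂ ≈ (0.677, 0.454, 0.579); φ = arcsin(p_z) ≈ 35.36°, λ = atan2(p_y, p_x) ≈ 33.87°.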